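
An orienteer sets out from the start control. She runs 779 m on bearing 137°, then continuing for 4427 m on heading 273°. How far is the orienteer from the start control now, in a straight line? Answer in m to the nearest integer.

Leg 1 (137°, 779 m): east 779 sin 137° = 531.28, north 779 cos 137° = -569.72
Leg 2 (273°, 4427 m): east 4427 sin 273° = -4420.93, north 4427 cos 273° = 231.69
Net: -3889.66 east, -338.03 north. Distance = √((-3889.66)² + (-338.03)²) = 3904.317 m.

3904 m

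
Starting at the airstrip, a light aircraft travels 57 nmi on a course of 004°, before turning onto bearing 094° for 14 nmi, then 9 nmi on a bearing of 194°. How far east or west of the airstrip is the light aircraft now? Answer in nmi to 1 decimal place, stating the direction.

Leg 1 (004°, 57 nmi): east 57 sin 4° = 3.98, north 57 cos 4° = 56.86
Leg 2 (094°, 14 nmi): east 14 sin 94° = 13.97, north 14 cos 94° = -0.98
Leg 3 (194°, 9 nmi): east 9 sin 194° = -2.18, north 9 cos 194° = -8.73
Net east component: 15.76 nmi.

15.8 nmi east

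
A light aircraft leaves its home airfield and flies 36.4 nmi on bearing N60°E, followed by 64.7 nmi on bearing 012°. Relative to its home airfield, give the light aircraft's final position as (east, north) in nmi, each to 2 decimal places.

Leg 1 (N60°E, 36.4 nmi): east 36.4 sin 60° = 31.52, north 36.4 cos 60° = 18.20
Leg 2 (012°, 64.7 nmi): east 64.7 sin 12° = 13.45, north 64.7 cos 12° = 63.29
Summing: 44.98 nmi east, 81.49 nmi north → (44.98, 81.49).

(44.98, 81.49)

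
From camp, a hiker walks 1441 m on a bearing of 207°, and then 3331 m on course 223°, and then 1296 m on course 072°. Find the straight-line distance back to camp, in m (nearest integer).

3727 m

Leg 1 (207°, 1441 m): east 1441 sin 207° = -654.20, north 1441 cos 207° = -1283.94
Leg 2 (223°, 3331 m): east 3331 sin 223° = -2271.74, north 3331 cos 223° = -2436.14
Leg 3 (072°, 1296 m): east 1296 sin 72° = 1232.57, north 1296 cos 72° = 400.49
Net: -1693.37 east, -3319.59 north. Distance = √((-1693.37)² + (-3319.59)²) = 3726.553 m.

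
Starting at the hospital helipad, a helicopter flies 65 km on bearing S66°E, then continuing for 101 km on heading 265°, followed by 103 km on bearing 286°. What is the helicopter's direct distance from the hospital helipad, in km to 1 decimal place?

140.4 km

Leg 1 (S66°E, 65 km): east 65 sin 114° = 59.38, north 65 cos 114° = -26.44
Leg 2 (265°, 101 km): east 101 sin 265° = -100.62, north 101 cos 265° = -8.80
Leg 3 (286°, 103 km): east 103 sin 286° = -99.01, north 103 cos 286° = 28.39
Net: -140.25 east, -6.85 north. Distance = √((-140.25)² + (-6.85)²) = 140.412 km.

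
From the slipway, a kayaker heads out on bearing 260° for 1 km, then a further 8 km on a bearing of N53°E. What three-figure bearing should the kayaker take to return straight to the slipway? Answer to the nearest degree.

229°

Leg 1 (260°, 1 km): east 1 sin 260° = -0.98, north 1 cos 260° = -0.17
Leg 2 (N53°E, 8 km): east 8 sin 53° = 6.39, north 8 cos 53° = 4.81
Net displacement: 5.40 east, 4.64 north. Direction back to start is (-5.40, -4.64): bearing = atan2(-5.40, -4.64) mod 360° = 229.35° ≈ 229°.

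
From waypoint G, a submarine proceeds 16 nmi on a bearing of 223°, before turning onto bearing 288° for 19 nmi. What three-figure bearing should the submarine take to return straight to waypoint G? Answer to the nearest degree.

079°

Leg 1 (223°, 16 nmi): east 16 sin 223° = -10.91, north 16 cos 223° = -11.70
Leg 2 (288°, 19 nmi): east 19 sin 288° = -18.07, north 19 cos 288° = 5.87
Net displacement: -28.98 east, -5.83 north. Direction back to start is (28.98, 5.83): bearing = atan2(28.98, 5.83) mod 360° = 78.63° ≈ 079°.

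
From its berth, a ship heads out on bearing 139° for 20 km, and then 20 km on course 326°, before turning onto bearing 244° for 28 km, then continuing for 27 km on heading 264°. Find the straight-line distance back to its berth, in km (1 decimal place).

51.9 km

Leg 1 (139°, 20 km): east 20 sin 139° = 13.12, north 20 cos 139° = -15.09
Leg 2 (326°, 20 km): east 20 sin 326° = -11.18, north 20 cos 326° = 16.58
Leg 3 (244°, 28 km): east 28 sin 244° = -25.17, north 28 cos 244° = -12.27
Leg 4 (264°, 27 km): east 27 sin 264° = -26.85, north 27 cos 264° = -2.82
Net: -50.08 east, -13.61 north. Distance = √((-50.08)² + (-13.61)²) = 51.897 km.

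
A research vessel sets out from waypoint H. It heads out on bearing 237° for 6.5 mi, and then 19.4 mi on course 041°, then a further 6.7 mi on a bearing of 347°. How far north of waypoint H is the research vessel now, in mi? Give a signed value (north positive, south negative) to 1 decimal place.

Leg 1 (237°, 6.5 mi): east 6.5 sin 237° = -5.45, north 6.5 cos 237° = -3.54
Leg 2 (041°, 19.4 mi): east 19.4 sin 41° = 12.73, north 19.4 cos 41° = 14.64
Leg 3 (347°, 6.7 mi): east 6.7 sin 347° = -1.51, north 6.7 cos 347° = 6.53
Net north component: 17.63 mi.

17.6 mi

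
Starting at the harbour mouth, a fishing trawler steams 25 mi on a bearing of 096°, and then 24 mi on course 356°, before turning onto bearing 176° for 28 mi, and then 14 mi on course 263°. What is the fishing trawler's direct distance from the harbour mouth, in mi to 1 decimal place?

14.0 mi

Leg 1 (096°, 25 mi): east 25 sin 96° = 24.86, north 25 cos 96° = -2.61
Leg 2 (356°, 24 mi): east 24 sin 356° = -1.67, north 24 cos 356° = 23.94
Leg 3 (176°, 28 mi): east 28 sin 176° = 1.95, north 28 cos 176° = -27.93
Leg 4 (263°, 14 mi): east 14 sin 263° = -13.90, north 14 cos 263° = -1.71
Net: 11.25 east, -8.31 north. Distance = √((11.25)² + (-8.31)²) = 13.983 mi.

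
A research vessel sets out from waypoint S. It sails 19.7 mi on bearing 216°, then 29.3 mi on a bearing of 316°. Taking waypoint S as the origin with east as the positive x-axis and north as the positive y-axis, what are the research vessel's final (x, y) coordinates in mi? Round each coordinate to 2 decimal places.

Leg 1 (216°, 19.7 mi): east 19.7 sin 216° = -11.58, north 19.7 cos 216° = -15.94
Leg 2 (316°, 29.3 mi): east 29.3 sin 316° = -20.35, north 29.3 cos 316° = 21.08
Summing: -31.93 mi east, 5.14 mi north → (-31.93, 5.14).

(-31.93, 5.14)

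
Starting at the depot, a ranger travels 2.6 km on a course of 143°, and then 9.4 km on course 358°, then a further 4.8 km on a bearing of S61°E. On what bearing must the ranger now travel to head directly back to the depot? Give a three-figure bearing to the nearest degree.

Leg 1 (143°, 2.6 km): east 2.6 sin 143° = 1.56, north 2.6 cos 143° = -2.08
Leg 2 (358°, 9.4 km): east 9.4 sin 358° = -0.33, north 9.4 cos 358° = 9.39
Leg 3 (S61°E, 4.8 km): east 4.8 sin 119° = 4.20, north 4.8 cos 119° = -2.33
Net displacement: 5.43 east, 4.99 north. Direction back to start is (-5.43, -4.99): bearing = atan2(-5.43, -4.99) mod 360° = 227.44° ≈ 227°.

227°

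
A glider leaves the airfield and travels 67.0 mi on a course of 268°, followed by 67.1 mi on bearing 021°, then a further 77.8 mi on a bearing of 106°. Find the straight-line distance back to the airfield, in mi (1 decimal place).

50.3 mi

Leg 1 (268°, 67.0 mi): east 67.0 sin 268° = -66.96, north 67.0 cos 268° = -2.34
Leg 2 (021°, 67.1 mi): east 67.1 sin 21° = 24.05, north 67.1 cos 21° = 62.64
Leg 3 (106°, 77.8 mi): east 77.8 sin 106° = 74.79, north 77.8 cos 106° = -21.44
Net: 31.87 east, 38.86 north. Distance = √((31.87)² + (38.86)²) = 50.260 mi.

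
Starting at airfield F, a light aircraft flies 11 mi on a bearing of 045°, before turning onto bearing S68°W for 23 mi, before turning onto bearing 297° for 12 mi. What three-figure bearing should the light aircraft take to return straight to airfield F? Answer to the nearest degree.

Leg 1 (045°, 11 mi): east 11 sin 45° = 7.78, north 11 cos 45° = 7.78
Leg 2 (S68°W, 23 mi): east 23 sin 248° = -21.33, north 23 cos 248° = -8.62
Leg 3 (297°, 12 mi): east 12 sin 297° = -10.69, north 12 cos 297° = 5.45
Net displacement: -24.24 east, 4.61 north. Direction back to start is (24.24, -4.61): bearing = atan2(24.24, -4.61) mod 360° = 100.77° ≈ 101°.

101°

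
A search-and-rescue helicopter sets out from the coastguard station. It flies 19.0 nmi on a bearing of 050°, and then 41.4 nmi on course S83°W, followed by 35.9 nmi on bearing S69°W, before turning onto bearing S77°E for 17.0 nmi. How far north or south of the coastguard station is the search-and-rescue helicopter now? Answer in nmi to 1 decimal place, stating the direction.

Leg 1 (050°, 19.0 nmi): east 19.0 sin 50° = 14.55, north 19.0 cos 50° = 12.21
Leg 2 (S83°W, 41.4 nmi): east 41.4 sin 263° = -41.09, north 41.4 cos 263° = -5.05
Leg 3 (S69°W, 35.9 nmi): east 35.9 sin 249° = -33.52, north 35.9 cos 249° = -12.87
Leg 4 (S77°E, 17.0 nmi): east 17.0 sin 103° = 16.56, north 17.0 cos 103° = -3.82
Net north component: -9.52 nmi.

9.5 nmi south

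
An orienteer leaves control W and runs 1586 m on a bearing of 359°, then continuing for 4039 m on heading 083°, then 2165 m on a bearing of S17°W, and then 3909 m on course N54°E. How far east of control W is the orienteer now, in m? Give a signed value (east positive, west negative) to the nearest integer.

Leg 1 (359°, 1586 m): east 1586 sin 359° = -27.68, north 1586 cos 359° = 1585.76
Leg 2 (083°, 4039 m): east 4039 sin 83° = 4008.89, north 4039 cos 83° = 492.23
Leg 3 (S17°W, 2165 m): east 2165 sin 197° = -632.98, north 2165 cos 197° = -2070.40
Leg 4 (N54°E, 3909 m): east 3909 sin 54° = 3162.45, north 3909 cos 54° = 2297.65
Net east component: 6510.68 m.

6511 m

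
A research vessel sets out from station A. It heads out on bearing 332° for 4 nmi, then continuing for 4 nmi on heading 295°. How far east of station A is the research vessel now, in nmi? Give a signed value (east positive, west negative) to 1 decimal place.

-5.5 nmi

Leg 1 (332°, 4 nmi): east 4 sin 332° = -1.88, north 4 cos 332° = 3.53
Leg 2 (295°, 4 nmi): east 4 sin 295° = -3.63, north 4 cos 295° = 1.69
Net east component: -5.50 nmi.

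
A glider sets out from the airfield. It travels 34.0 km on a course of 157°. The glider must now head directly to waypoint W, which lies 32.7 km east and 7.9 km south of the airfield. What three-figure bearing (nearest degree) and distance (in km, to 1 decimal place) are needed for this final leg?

040°, 30.4 km

Leg 1 (157°, 34.0 km): east 34.0 sin 157° = 13.28, north 34.0 cos 157° = -31.30
Current position: (13.28, -31.30). Target: (32.7, -7.9). Remaining: Δeast = 19.42, Δnorth = 23.40.
Bearing = atan2(19.42, 23.40) mod 360° = 39.69°; distance = √((19.42)² + (23.40)²) = 30.404 km.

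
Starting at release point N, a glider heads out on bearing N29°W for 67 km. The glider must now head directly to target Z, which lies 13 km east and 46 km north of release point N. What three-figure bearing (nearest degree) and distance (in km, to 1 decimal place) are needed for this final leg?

Leg 1 (N29°W, 67 km): east 67 sin 331° = -32.48, north 67 cos 331° = 58.60
Current position: (-32.48, 58.60). Target: (13, 46). Remaining: Δeast = 45.48, Δnorth = -12.60.
Bearing = atan2(45.48, -12.60) mod 360° = 105.48°; distance = √((45.48)² + (-12.60)²) = 47.195 km.

105°, 47.2 km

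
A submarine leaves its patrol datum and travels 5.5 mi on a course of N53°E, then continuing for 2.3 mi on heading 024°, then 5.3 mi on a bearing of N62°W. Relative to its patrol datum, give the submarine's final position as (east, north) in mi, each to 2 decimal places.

(0.65, 7.90)

Leg 1 (N53°E, 5.5 mi): east 5.5 sin 53° = 4.39, north 5.5 cos 53° = 3.31
Leg 2 (024°, 2.3 mi): east 2.3 sin 24° = 0.94, north 2.3 cos 24° = 2.10
Leg 3 (N62°W, 5.3 mi): east 5.3 sin 298° = -4.68, north 5.3 cos 298° = 2.49
Summing: 0.65 mi east, 7.90 mi north → (0.65, 7.90).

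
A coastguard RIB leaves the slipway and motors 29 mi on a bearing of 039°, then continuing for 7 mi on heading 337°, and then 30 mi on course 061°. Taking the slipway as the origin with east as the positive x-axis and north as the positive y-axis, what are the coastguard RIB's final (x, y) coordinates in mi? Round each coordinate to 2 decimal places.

Leg 1 (039°, 29 mi): east 29 sin 39° = 18.25, north 29 cos 39° = 22.54
Leg 2 (337°, 7 mi): east 7 sin 337° = -2.74, north 7 cos 337° = 6.44
Leg 3 (061°, 30 mi): east 30 sin 61° = 26.24, north 30 cos 61° = 14.54
Summing: 41.75 mi east, 43.53 mi north → (41.75, 43.53).

(41.75, 43.53)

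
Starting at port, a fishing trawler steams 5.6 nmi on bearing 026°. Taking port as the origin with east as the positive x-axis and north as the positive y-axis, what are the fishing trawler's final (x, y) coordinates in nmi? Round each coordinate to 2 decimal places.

(2.45, 5.03)

Leg 1 (026°, 5.6 nmi): east 5.6 sin 26° = 2.45, north 5.6 cos 26° = 5.03
Summing: 2.45 nmi east, 5.03 nmi north → (2.45, 5.03).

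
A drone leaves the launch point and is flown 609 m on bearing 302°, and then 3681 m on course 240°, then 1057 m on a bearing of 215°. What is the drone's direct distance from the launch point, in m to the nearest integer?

Leg 1 (302°, 609 m): east 609 sin 302° = -516.46, north 609 cos 302° = 322.72
Leg 2 (240°, 3681 m): east 3681 sin 240° = -3187.84, north 3681 cos 240° = -1840.50
Leg 3 (215°, 1057 m): east 1057 sin 215° = -606.27, north 1057 cos 215° = -865.84
Net: -4310.57 east, -2383.62 north. Distance = √((-4310.57)² + (-2383.62)²) = 4925.716 m.

4926 m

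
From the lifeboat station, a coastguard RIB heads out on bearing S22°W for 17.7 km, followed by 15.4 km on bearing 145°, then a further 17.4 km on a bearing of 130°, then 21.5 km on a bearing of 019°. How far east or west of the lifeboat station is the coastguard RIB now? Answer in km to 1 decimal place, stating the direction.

22.5 km east

Leg 1 (S22°W, 17.7 km): east 17.7 sin 202° = -6.63, north 17.7 cos 202° = -16.41
Leg 2 (145°, 15.4 km): east 15.4 sin 145° = 8.83, north 15.4 cos 145° = -12.61
Leg 3 (130°, 17.4 km): east 17.4 sin 130° = 13.33, north 17.4 cos 130° = -11.18
Leg 4 (019°, 21.5 km): east 21.5 sin 19° = 7.00, north 21.5 cos 19° = 20.33
Net east component: 22.53 km.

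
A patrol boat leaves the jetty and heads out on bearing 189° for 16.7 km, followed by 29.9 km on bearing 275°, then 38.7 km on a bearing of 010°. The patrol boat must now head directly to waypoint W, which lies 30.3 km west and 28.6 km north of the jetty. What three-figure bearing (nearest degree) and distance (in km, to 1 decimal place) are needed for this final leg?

313°, 6.4 km

Leg 1 (189°, 16.7 km): east 16.7 sin 189° = -2.61, north 16.7 cos 189° = -16.49
Leg 2 (275°, 29.9 km): east 29.9 sin 275° = -29.79, north 29.9 cos 275° = 2.61
Leg 3 (010°, 38.7 km): east 38.7 sin 10° = 6.72, north 38.7 cos 10° = 38.11
Current position: (-25.68, 24.22). Target: (-30.3, 28.6). Remaining: Δeast = -4.62, Δnorth = 4.38.
Bearing = atan2(-4.62, 4.38) mod 360° = 313.44°; distance = √((-4.62)² + (4.38)²) = 6.365 km.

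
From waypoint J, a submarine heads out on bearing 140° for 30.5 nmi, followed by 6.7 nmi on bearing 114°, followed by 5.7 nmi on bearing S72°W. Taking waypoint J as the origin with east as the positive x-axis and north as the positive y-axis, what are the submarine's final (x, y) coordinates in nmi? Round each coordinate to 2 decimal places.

Leg 1 (140°, 30.5 nmi): east 30.5 sin 140° = 19.61, north 30.5 cos 140° = -23.36
Leg 2 (114°, 6.7 nmi): east 6.7 sin 114° = 6.12, north 6.7 cos 114° = -2.73
Leg 3 (S72°W, 5.7 nmi): east 5.7 sin 252° = -5.42, north 5.7 cos 252° = -1.76
Summing: 20.30 nmi east, -27.85 nmi north → (20.30, -27.85).

(20.30, -27.85)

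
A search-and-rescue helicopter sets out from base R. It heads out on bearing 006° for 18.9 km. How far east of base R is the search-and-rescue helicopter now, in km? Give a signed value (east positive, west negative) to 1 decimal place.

Leg 1 (006°, 18.9 km): east 18.9 sin 6° = 1.98, north 18.9 cos 6° = 18.80
Net east component: 1.98 km.

2.0 km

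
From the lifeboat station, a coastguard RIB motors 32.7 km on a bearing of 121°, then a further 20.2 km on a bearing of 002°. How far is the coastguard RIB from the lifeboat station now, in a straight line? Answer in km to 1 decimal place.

28.9 km

Leg 1 (121°, 32.7 km): east 32.7 sin 121° = 28.03, north 32.7 cos 121° = -16.84
Leg 2 (002°, 20.2 km): east 20.2 sin 2° = 0.70, north 20.2 cos 2° = 20.19
Net: 28.73 east, 3.35 north. Distance = √((28.73)² + (3.35)²) = 28.928 km.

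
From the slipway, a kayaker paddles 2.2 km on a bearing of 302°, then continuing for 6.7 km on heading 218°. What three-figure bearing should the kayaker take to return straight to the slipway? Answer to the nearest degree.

056°

Leg 1 (302°, 2.2 km): east 2.2 sin 302° = -1.87, north 2.2 cos 302° = 1.17
Leg 2 (218°, 6.7 km): east 6.7 sin 218° = -4.12, north 6.7 cos 218° = -5.28
Net displacement: -5.99 east, -4.11 north. Direction back to start is (5.99, 4.11): bearing = atan2(5.99, 4.11) mod 360° = 55.52° ≈ 056°.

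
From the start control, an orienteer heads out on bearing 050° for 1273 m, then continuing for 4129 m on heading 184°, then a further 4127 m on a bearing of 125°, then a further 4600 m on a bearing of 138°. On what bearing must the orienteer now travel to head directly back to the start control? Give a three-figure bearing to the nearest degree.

Leg 1 (050°, 1273 m): east 1273 sin 50° = 975.17, north 1273 cos 50° = 818.27
Leg 2 (184°, 4129 m): east 4129 sin 184° = -288.02, north 4129 cos 184° = -4118.94
Leg 3 (125°, 4127 m): east 4127 sin 125° = 3380.64, north 4127 cos 125° = -2367.15
Leg 4 (138°, 4600 m): east 4600 sin 138° = 3078.00, north 4600 cos 138° = -3418.47
Net displacement: 7145.79 east, -9086.29 north. Direction back to start is (-7145.79, 9086.29): bearing = atan2(-7145.79, 9086.29) mod 360° = 321.82° ≈ 322°.

322°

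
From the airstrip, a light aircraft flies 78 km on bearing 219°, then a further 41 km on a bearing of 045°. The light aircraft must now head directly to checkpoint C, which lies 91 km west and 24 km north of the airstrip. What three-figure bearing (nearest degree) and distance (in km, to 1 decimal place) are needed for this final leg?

308°, 90.1 km

Leg 1 (219°, 78 km): east 78 sin 219° = -49.09, north 78 cos 219° = -60.62
Leg 2 (045°, 41 km): east 41 sin 45° = 28.99, north 41 cos 45° = 28.99
Current position: (-20.10, -31.63). Target: (-91, 24). Remaining: Δeast = -70.90, Δnorth = 55.63.
Bearing = atan2(-70.90, 55.63) mod 360° = 308.11°; distance = √((-70.90)² + (55.63)²) = 90.120 km.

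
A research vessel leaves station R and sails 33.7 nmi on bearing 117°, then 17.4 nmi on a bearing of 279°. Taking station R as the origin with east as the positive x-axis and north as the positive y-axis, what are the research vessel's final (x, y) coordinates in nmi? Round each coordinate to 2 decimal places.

(12.84, -12.58)

Leg 1 (117°, 33.7 nmi): east 33.7 sin 117° = 30.03, north 33.7 cos 117° = -15.30
Leg 2 (279°, 17.4 nmi): east 17.4 sin 279° = -17.19, north 17.4 cos 279° = 2.72
Summing: 12.84 nmi east, -12.58 nmi north → (12.84, -12.58).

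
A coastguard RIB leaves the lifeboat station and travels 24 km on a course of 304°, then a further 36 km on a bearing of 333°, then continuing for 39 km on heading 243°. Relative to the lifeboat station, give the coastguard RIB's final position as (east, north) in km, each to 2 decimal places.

Leg 1 (304°, 24 km): east 24 sin 304° = -19.90, north 24 cos 304° = 13.42
Leg 2 (333°, 36 km): east 36 sin 333° = -16.34, north 36 cos 333° = 32.08
Leg 3 (243°, 39 km): east 39 sin 243° = -34.75, north 39 cos 243° = -17.71
Summing: -70.99 km east, 27.79 km north → (-70.99, 27.79).

(-70.99, 27.79)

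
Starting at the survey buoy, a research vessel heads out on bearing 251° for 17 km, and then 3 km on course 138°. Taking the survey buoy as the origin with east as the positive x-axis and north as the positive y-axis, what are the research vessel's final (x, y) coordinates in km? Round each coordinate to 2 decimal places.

Leg 1 (251°, 17 km): east 17 sin 251° = -16.07, north 17 cos 251° = -5.53
Leg 2 (138°, 3 km): east 3 sin 138° = 2.01, north 3 cos 138° = -2.23
Summing: -14.07 km east, -7.76 km north → (-14.07, -7.76).

(-14.07, -7.76)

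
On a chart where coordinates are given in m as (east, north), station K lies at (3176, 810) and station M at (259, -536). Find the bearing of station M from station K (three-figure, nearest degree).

245°

Δeast = 259 − 3176 = -2917.00; Δnorth = -536 − 810 = -1346.00.
Bearing = atan2(Δeast, Δnorth) mod 360° = 245.23° ≈ 245°.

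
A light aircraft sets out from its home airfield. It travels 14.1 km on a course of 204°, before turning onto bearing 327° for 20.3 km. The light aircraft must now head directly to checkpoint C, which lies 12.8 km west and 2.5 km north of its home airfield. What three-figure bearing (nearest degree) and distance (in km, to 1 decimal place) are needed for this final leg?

Leg 1 (204°, 14.1 km): east 14.1 sin 204° = -5.73, north 14.1 cos 204° = -12.88
Leg 2 (327°, 20.3 km): east 20.3 sin 327° = -11.06, north 20.3 cos 327° = 17.03
Current position: (-16.79, 4.14). Target: (-12.8, 2.5). Remaining: Δeast = 3.99, Δnorth = -1.64.
Bearing = atan2(3.99, -1.64) mod 360° = 112.39°; distance = √((3.99)² + (-1.64)²) = 4.316 km.

112°, 4.3 km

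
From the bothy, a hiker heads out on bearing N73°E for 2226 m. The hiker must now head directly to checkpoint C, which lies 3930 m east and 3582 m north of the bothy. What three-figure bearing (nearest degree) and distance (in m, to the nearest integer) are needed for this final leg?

032°, 3440 m

Leg 1 (N73°E, 2226 m): east 2226 sin 73° = 2128.73, north 2226 cos 73° = 650.82
Current position: (2128.73, 650.82). Target: (3930, 3582). Remaining: Δeast = 1801.27, Δnorth = 2931.18.
Bearing = atan2(1801.27, 2931.18) mod 360° = 31.57°; distance = √((1801.27)² + (2931.18)²) = 3440.404 m.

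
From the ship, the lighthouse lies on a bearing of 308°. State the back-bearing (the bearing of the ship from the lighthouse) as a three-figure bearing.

Back-bearing = 308° − 180° = 128°.

128°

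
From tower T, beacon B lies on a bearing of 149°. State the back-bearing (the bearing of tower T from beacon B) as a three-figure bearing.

Back-bearing = 149° + 180° = 329°.

329°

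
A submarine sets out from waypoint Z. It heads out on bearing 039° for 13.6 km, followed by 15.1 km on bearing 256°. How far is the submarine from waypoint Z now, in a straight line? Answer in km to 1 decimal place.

Leg 1 (039°, 13.6 km): east 13.6 sin 39° = 8.56, north 13.6 cos 39° = 10.57
Leg 2 (256°, 15.1 km): east 15.1 sin 256° = -14.65, north 15.1 cos 256° = -3.65
Net: -6.09 east, 6.92 north. Distance = √((-6.09)² + (6.92)²) = 9.217 km.

9.2 km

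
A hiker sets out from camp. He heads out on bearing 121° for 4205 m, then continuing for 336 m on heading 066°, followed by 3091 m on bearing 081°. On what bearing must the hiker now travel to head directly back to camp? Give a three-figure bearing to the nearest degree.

283°

Leg 1 (121°, 4205 m): east 4205 sin 121° = 3604.39, north 4205 cos 121° = -2165.74
Leg 2 (066°, 336 m): east 336 sin 66° = 306.95, north 336 cos 66° = 136.66
Leg 3 (081°, 3091 m): east 3091 sin 81° = 3052.94, north 3091 cos 81° = 483.54
Net displacement: 6964.28 east, -1545.53 north. Direction back to start is (-6964.28, 1545.53): bearing = atan2(-6964.28, 1545.53) mod 360° = 282.51° ≈ 283°.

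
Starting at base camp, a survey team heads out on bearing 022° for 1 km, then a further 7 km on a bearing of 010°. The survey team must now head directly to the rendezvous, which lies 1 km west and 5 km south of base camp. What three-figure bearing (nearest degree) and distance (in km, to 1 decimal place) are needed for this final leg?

Leg 1 (022°, 1 km): east 1 sin 22° = 0.37, north 1 cos 22° = 0.93
Leg 2 (010°, 7 km): east 7 sin 10° = 1.22, north 7 cos 10° = 6.89
Current position: (1.59, 7.82). Target: (-1, -5). Remaining: Δeast = -2.59, Δnorth = -12.82.
Bearing = atan2(-2.59, -12.82) mod 360° = 191.42°; distance = √((-2.59)² + (-12.82)²) = 13.080 km.

191°, 13.1 km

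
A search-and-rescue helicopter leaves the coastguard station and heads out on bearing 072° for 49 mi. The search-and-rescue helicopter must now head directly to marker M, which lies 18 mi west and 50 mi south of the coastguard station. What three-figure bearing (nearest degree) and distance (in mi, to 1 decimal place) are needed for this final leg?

Leg 1 (072°, 49 mi): east 49 sin 72° = 46.60, north 49 cos 72° = 15.14
Current position: (46.60, 15.14). Target: (-18, -50). Remaining: Δeast = -64.60, Δnorth = -65.14.
Bearing = atan2(-64.60, -65.14) mod 360° = 224.76°; distance = √((-64.60)² + (-65.14)²) = 91.743 mi.

225°, 91.7 mi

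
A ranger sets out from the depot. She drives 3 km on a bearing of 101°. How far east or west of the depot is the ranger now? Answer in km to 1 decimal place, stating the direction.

Leg 1 (101°, 3 km): east 3 sin 101° = 2.94, north 3 cos 101° = -0.57
Net east component: 2.94 km.

2.9 km east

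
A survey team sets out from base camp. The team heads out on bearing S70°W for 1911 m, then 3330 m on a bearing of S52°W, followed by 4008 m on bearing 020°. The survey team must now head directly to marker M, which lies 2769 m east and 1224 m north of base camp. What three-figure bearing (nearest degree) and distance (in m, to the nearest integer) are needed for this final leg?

088°, 5820 m

Leg 1 (S70°W, 1911 m): east 1911 sin 250° = -1795.75, north 1911 cos 250° = -653.60
Leg 2 (S52°W, 3330 m): east 3330 sin 232° = -2624.08, north 3330 cos 232° = -2050.15
Leg 3 (020°, 4008 m): east 4008 sin 20° = 1370.82, north 4008 cos 20° = 3766.29
Current position: (-3049.01, 1062.53). Target: (2769, 1224). Remaining: Δeast = 5818.01, Δnorth = 161.47.
Bearing = atan2(5818.01, 161.47) mod 360° = 88.41°; distance = √((5818.01)² + (161.47)²) = 5820.252 m.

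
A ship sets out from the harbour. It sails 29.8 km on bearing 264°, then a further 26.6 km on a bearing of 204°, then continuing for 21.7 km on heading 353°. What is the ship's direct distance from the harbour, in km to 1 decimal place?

Leg 1 (264°, 29.8 km): east 29.8 sin 264° = -29.64, north 29.8 cos 264° = -3.11
Leg 2 (204°, 26.6 km): east 26.6 sin 204° = -10.82, north 26.6 cos 204° = -24.30
Leg 3 (353°, 21.7 km): east 21.7 sin 353° = -2.64, north 21.7 cos 353° = 21.54
Net: -43.10 east, -5.88 north. Distance = √((-43.10)² + (-5.88)²) = 43.499 km.

43.5 km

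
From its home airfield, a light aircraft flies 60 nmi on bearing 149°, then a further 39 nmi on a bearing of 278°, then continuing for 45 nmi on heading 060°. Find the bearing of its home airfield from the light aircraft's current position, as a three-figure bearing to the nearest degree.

Leg 1 (149°, 60 nmi): east 60 sin 149° = 30.90, north 60 cos 149° = -51.43
Leg 2 (278°, 39 nmi): east 39 sin 278° = -38.62, north 39 cos 278° = 5.43
Leg 3 (060°, 45 nmi): east 45 sin 60° = 38.97, north 45 cos 60° = 22.50
Net displacement: 31.25 east, -23.50 north. Direction back to start is (-31.25, 23.50): bearing = atan2(-31.25, 23.50) mod 360° = 306.94° ≈ 307°.

307°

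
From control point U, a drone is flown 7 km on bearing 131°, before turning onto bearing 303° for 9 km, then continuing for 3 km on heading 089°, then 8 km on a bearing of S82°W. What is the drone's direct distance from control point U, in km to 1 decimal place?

7.2 km

Leg 1 (131°, 7 km): east 7 sin 131° = 5.28, north 7 cos 131° = -4.59
Leg 2 (303°, 9 km): east 9 sin 303° = -7.55, north 9 cos 303° = 4.90
Leg 3 (089°, 3 km): east 3 sin 89° = 3.00, north 3 cos 89° = 0.05
Leg 4 (S82°W, 8 km): east 8 sin 262° = -7.92, north 8 cos 262° = -1.11
Net: -7.19 east, -0.75 north. Distance = √((-7.19)² + (-0.75)²) = 7.227 km.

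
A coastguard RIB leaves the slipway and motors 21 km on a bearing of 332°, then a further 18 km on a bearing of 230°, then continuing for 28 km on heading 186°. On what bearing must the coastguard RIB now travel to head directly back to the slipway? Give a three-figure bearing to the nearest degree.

Leg 1 (332°, 21 km): east 21 sin 332° = -9.86, north 21 cos 332° = 18.54
Leg 2 (230°, 18 km): east 18 sin 230° = -13.79, north 18 cos 230° = -11.57
Leg 3 (186°, 28 km): east 28 sin 186° = -2.93, north 28 cos 186° = -27.85
Net displacement: -26.57 east, -20.87 north. Direction back to start is (26.57, 20.87): bearing = atan2(26.57, 20.87) mod 360° = 51.85° ≈ 052°.

052°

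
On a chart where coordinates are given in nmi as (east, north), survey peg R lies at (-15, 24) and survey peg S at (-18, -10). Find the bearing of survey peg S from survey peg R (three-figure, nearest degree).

Δeast = -18 − -15 = -3.00; Δnorth = -10 − 24 = -34.00.
Bearing = atan2(Δeast, Δnorth) mod 360° = 185.04° ≈ 185°.

185°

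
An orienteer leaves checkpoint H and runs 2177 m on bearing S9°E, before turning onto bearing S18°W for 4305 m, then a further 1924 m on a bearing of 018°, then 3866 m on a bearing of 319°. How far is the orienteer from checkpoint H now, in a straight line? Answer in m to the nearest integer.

3292 m

Leg 1 (S9°E, 2177 m): east 2177 sin 171° = 340.56, north 2177 cos 171° = -2150.20
Leg 2 (S18°W, 4305 m): east 4305 sin 198° = -1330.32, north 4305 cos 198° = -4094.30
Leg 3 (018°, 1924 m): east 1924 sin 18° = 594.55, north 1924 cos 18° = 1829.83
Leg 4 (319°, 3866 m): east 3866 sin 319° = -2536.32, north 3866 cos 319° = 2917.71
Net: -2931.54 east, -1496.96 north. Distance = √((-2931.54)² + (-1496.96)²) = 3291.623 m.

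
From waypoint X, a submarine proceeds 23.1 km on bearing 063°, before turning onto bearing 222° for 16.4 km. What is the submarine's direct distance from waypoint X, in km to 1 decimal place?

9.8 km

Leg 1 (063°, 23.1 km): east 23.1 sin 63° = 20.58, north 23.1 cos 63° = 10.49
Leg 2 (222°, 16.4 km): east 16.4 sin 222° = -10.97, north 16.4 cos 222° = -12.19
Net: 9.61 east, -1.70 north. Distance = √((9.61)² + (-1.70)²) = 9.758 km.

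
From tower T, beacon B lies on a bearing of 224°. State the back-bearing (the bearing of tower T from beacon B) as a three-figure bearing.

Back-bearing = 224° − 180° = 044°.

044°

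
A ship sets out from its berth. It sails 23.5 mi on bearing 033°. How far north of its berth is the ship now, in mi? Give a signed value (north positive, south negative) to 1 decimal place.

Leg 1 (033°, 23.5 mi): east 23.5 sin 33° = 12.80, north 23.5 cos 33° = 19.71
Net north component: 19.71 mi.

19.7 mi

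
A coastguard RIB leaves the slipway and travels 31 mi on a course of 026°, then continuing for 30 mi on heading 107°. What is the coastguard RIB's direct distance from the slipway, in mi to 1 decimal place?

Leg 1 (026°, 31 mi): east 31 sin 26° = 13.59, north 31 cos 26° = 27.86
Leg 2 (107°, 30 mi): east 30 sin 107° = 28.69, north 30 cos 107° = -8.77
Net: 42.28 east, 19.09 north. Distance = √((42.28)² + (19.09)²) = 46.389 mi.

46.4 mi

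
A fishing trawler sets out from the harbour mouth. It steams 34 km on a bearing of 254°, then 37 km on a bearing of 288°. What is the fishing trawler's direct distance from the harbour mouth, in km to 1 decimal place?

67.9 km

Leg 1 (254°, 34 km): east 34 sin 254° = -32.68, north 34 cos 254° = -9.37
Leg 2 (288°, 37 km): east 37 sin 288° = -35.19, north 37 cos 288° = 11.43
Net: -67.87 east, 2.06 north. Distance = √((-67.87)² + (2.06)²) = 67.903 km.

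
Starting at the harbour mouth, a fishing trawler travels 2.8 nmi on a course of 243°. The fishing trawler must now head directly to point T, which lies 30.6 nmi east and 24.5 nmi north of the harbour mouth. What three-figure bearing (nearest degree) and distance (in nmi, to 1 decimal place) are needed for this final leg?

Leg 1 (243°, 2.8 nmi): east 2.8 sin 243° = -2.49, north 2.8 cos 243° = -1.27
Current position: (-2.49, -1.27). Target: (30.6, 24.5). Remaining: Δeast = 33.09, Δnorth = 25.77.
Bearing = atan2(33.09, 25.77) mod 360° = 52.09°; distance = √((33.09)² + (25.77)²) = 41.945 nmi.

052°, 41.9 nmi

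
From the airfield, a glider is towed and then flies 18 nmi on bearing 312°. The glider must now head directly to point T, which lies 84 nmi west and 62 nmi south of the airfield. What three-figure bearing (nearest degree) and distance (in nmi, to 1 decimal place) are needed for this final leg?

224°, 102.3 nmi

Leg 1 (312°, 18 nmi): east 18 sin 312° = -13.38, north 18 cos 312° = 12.04
Current position: (-13.38, 12.04). Target: (-84, -62). Remaining: Δeast = -70.62, Δnorth = -74.04.
Bearing = atan2(-70.62, -74.04) mod 360° = 223.65°; distance = √((-70.62)² + (-74.04)²) = 102.324 nmi.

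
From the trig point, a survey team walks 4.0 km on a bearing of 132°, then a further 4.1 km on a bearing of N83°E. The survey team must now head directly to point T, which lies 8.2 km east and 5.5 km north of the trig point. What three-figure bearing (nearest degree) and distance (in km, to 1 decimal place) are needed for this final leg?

Leg 1 (132°, 4.0 km): east 4.0 sin 132° = 2.97, north 4.0 cos 132° = -2.68
Leg 2 (N83°E, 4.1 km): east 4.1 sin 83° = 4.07, north 4.1 cos 83° = 0.50
Current position: (7.04, -2.18). Target: (8.2, 5.5). Remaining: Δeast = 1.16, Δnorth = 7.68.
Bearing = atan2(1.16, 7.68) mod 360° = 8.58°; distance = √((1.16)² + (7.68)²) = 7.764 km.

009°, 7.8 km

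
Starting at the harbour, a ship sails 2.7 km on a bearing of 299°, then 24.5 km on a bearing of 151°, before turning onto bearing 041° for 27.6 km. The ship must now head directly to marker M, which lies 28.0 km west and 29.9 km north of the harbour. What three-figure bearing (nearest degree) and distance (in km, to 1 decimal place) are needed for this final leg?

298°, 62.8 km

Leg 1 (299°, 2.7 km): east 2.7 sin 299° = -2.36, north 2.7 cos 299° = 1.31
Leg 2 (151°, 24.5 km): east 24.5 sin 151° = 11.88, north 24.5 cos 151° = -21.43
Leg 3 (041°, 27.6 km): east 27.6 sin 41° = 18.11, north 27.6 cos 41° = 20.83
Current position: (27.62, 0.71). Target: (-28.0, 29.9). Remaining: Δeast = -55.62, Δnorth = 29.19.
Bearing = atan2(-55.62, 29.19) mod 360° = 297.69°; distance = √((-55.62)² + (29.19)²) = 62.817 km.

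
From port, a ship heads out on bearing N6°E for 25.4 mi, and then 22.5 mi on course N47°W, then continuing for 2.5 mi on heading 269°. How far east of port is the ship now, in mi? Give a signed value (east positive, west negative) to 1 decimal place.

Leg 1 (N6°E, 25.4 mi): east 25.4 sin 6° = 2.66, north 25.4 cos 6° = 25.26
Leg 2 (N47°W, 22.5 mi): east 22.5 sin 313° = -16.46, north 22.5 cos 313° = 15.34
Leg 3 (269°, 2.5 mi): east 2.5 sin 269° = -2.50, north 2.5 cos 269° = -0.04
Net east component: -16.30 mi.

-16.3 mi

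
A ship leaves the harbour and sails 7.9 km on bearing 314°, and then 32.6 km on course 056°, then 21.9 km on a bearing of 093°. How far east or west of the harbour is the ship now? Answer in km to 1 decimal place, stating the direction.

Leg 1 (314°, 7.9 km): east 7.9 sin 314° = -5.68, north 7.9 cos 314° = 5.49
Leg 2 (056°, 32.6 km): east 32.6 sin 56° = 27.03, north 32.6 cos 56° = 18.23
Leg 3 (093°, 21.9 km): east 21.9 sin 93° = 21.87, north 21.9 cos 93° = -1.15
Net east component: 43.21 km.

43.2 km east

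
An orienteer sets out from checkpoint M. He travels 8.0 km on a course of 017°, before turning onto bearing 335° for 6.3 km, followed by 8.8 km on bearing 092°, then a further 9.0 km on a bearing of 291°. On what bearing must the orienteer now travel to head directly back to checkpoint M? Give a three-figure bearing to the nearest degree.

180°

Leg 1 (017°, 8.0 km): east 8.0 sin 17° = 2.34, north 8.0 cos 17° = 7.65
Leg 2 (335°, 6.3 km): east 6.3 sin 335° = -2.66, north 6.3 cos 335° = 5.71
Leg 3 (092°, 8.8 km): east 8.8 sin 92° = 8.79, north 8.8 cos 92° = -0.31
Leg 4 (291°, 9.0 km): east 9.0 sin 291° = -8.40, north 9.0 cos 291° = 3.23
Net displacement: 0.07 east, 16.28 north. Direction back to start is (-0.07, -16.28): bearing = atan2(-0.07, -16.28) mod 360° = 180.24° ≈ 180°.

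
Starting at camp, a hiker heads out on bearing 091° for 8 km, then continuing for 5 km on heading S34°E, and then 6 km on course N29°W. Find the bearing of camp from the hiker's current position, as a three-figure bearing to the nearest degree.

Leg 1 (091°, 8 km): east 8 sin 91° = 8.00, north 8 cos 91° = -0.14
Leg 2 (S34°E, 5 km): east 5 sin 146° = 2.80, north 5 cos 146° = -4.15
Leg 3 (N29°W, 6 km): east 6 sin 331° = -2.91, north 6 cos 331° = 5.25
Net displacement: 7.89 east, 0.96 north. Direction back to start is (-7.89, -0.96): bearing = atan2(-7.89, -0.96) mod 360° = 263.04° ≈ 263°.

263°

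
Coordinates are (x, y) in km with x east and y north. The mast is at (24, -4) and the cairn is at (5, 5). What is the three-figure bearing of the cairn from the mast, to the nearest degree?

Δeast = 5 − 24 = -19.00; Δnorth = 5 − -4 = 9.00.
Bearing = atan2(Δeast, Δnorth) mod 360° = 295.35° ≈ 295°.

295°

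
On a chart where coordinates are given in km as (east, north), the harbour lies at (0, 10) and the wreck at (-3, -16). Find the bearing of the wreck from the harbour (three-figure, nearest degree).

Δeast = -3 − 0 = -3.00; Δnorth = -16 − 10 = -26.00.
Bearing = atan2(Δeast, Δnorth) mod 360° = 186.58° ≈ 187°.

187°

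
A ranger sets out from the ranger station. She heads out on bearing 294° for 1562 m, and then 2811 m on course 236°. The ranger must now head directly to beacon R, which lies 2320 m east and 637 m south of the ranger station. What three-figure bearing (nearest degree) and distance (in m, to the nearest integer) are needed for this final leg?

087°, 6085 m

Leg 1 (294°, 1562 m): east 1562 sin 294° = -1426.96, north 1562 cos 294° = 635.32
Leg 2 (236°, 2811 m): east 2811 sin 236° = -2330.42, north 2811 cos 236° = -1571.89
Current position: (-3757.38, -936.57). Target: (2320, -637). Remaining: Δeast = 6077.38, Δnorth = 299.57.
Bearing = atan2(6077.38, 299.57) mod 360° = 87.18°; distance = √((6077.38)² + (299.57)²) = 6084.761 m.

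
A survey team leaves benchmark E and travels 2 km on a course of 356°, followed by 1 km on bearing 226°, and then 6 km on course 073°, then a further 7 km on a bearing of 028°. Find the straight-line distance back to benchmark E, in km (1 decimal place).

Leg 1 (356°, 2 km): east 2 sin 356° = -0.14, north 2 cos 356° = 2.00
Leg 2 (226°, 1 km): east 1 sin 226° = -0.72, north 1 cos 226° = -0.69
Leg 3 (073°, 6 km): east 6 sin 73° = 5.74, north 6 cos 73° = 1.75
Leg 4 (028°, 7 km): east 7 sin 28° = 3.29, north 7 cos 28° = 6.18
Net: 8.17 east, 9.24 north. Distance = √((8.17)² + (9.24)²) = 12.327 km.

12.3 km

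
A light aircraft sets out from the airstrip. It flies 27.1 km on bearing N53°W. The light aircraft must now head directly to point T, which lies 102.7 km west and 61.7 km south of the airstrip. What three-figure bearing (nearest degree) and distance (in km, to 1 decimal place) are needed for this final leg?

226°, 112.5 km

Leg 1 (N53°W, 27.1 km): east 27.1 sin 307° = -21.64, north 27.1 cos 307° = 16.31
Current position: (-21.64, 16.31). Target: (-102.7, -61.7). Remaining: Δeast = -81.06, Δnorth = -78.01.
Bearing = atan2(-81.06, -78.01) mod 360° = 226.10°; distance = √((-81.06)² + (-78.01)²) = 112.497 km.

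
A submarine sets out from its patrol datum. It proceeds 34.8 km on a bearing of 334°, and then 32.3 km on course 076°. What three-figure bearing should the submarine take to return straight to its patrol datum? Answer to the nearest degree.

202°

Leg 1 (334°, 34.8 km): east 34.8 sin 334° = -15.26, north 34.8 cos 334° = 31.28
Leg 2 (076°, 32.3 km): east 32.3 sin 76° = 31.34, north 32.3 cos 76° = 7.81
Net displacement: 16.09 east, 39.09 north. Direction back to start is (-16.09, -39.09): bearing = atan2(-16.09, -39.09) mod 360° = 202.37° ≈ 202°.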